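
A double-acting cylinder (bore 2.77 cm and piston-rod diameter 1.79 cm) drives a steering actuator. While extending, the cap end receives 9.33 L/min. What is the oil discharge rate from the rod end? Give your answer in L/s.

Cap-side area A_cap = π/4 × (2.77 cm)² = 6.026 cm^2
Rod-side annular area A_ann = π/4 × (2.77² − 1.79²) = 3.510 cm^2
Piston speed v = Q_in/A_cap; rod-end outflow Q_out = v × A_ann = Q_in × A_ann/A_cap.

Q_out ≈ 0.0906 L/s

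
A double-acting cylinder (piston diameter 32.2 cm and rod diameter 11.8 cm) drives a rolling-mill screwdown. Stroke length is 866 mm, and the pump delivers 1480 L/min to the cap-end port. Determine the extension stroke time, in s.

t ≈ 2.86 s

Cap-side area A_cap = π/4 × (32.2 cm)² = 814.3 cm^2
Swept volume V = A × L; t = V / Q = A·L / Q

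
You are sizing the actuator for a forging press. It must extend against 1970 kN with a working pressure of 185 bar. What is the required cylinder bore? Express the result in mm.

Extension force acts on the full piston face: F = P × (π/4)D².
D = √(4F / (πP)) = √(4 × 1970 kN / (π × 185 bar))

D ≈ 368 mm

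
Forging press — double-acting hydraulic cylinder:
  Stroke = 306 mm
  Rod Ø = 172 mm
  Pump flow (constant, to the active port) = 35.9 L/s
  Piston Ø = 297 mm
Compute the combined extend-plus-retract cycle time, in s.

t ≈ 0.983 s

Cap-side area A_cap = π/4 × (297 mm)² = 69280 mm^2
Rod-side annular area A_ann = π/4 × (297² − 172²) = 46040 mm^2
t_ext = A_cap·L/Q = 0.5905 s
t_ret = A_ann·L/Q = 0.3925 s
t_cycle = t_ext + t_ret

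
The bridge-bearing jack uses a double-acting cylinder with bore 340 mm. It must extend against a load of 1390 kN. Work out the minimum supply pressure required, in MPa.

Cap-side area A_cap = π/4 × (340 mm)² = 90790 mm^2
P = F / A = 1390 kN / A

P ≈ 15.3 MPa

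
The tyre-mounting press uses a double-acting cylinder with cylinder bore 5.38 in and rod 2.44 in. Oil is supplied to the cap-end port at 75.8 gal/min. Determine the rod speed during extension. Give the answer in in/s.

v ≈ 12.8 in/s

Cap-side area A_cap = π/4 × (5.38 in)² = 22.73 in^2
v = Q / A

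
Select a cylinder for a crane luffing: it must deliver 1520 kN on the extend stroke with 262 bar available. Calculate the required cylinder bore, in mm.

Extension force acts on the full piston face: F = P × (π/4)D².
D = √(4F / (πP)) = √(4 × 1520 kN / (π × 262 bar))

D ≈ 272 mm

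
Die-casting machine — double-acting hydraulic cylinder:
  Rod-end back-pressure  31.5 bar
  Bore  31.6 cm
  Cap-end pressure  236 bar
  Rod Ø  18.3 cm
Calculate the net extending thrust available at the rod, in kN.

F ≈ 1690 kN

Cap-side area A_cap = π/4 × (31.6 cm)² = 784.3 cm^2
Rod-side annular area A_ann = π/4 × (31.6² − 18.3²) = 521.2 cm^2
Net thrust = P_cap·A_cap − P_rod·A_ann = 1851 kN − 164.2 kN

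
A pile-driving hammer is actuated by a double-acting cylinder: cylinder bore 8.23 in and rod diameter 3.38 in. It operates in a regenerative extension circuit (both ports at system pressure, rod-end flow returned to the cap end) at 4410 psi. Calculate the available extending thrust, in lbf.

With equal pressure on both faces, forces on the annular region cancel; the net push is pressure × rod cross-section.
Rod cross-section A_rod = π/4 × (3.38 in)² = 8.973 in^2
F = P × A_rod

F ≈ 39600 lbf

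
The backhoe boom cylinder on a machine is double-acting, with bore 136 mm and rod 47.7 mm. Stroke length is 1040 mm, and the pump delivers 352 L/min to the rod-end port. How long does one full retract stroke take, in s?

t ≈ 2.26 s

Rod-side annular area A_ann = π/4 × (136² − 47.7²) = 12740 mm^2
Swept volume V = A × L; t = V / Q = A·L / Q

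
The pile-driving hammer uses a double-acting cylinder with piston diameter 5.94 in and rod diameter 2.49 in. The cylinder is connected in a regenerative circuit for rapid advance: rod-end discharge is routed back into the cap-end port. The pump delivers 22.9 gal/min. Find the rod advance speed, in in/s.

In regeneration the rod-end outflow joins the pump flow into the cap end, so the net volume the pump must supply per unit advance equals the rod cross-section area.
Rod cross-section A_rod = π/4 × (2.49 in)² = 4.870 in^2
v = Q_pump / A_rod

v ≈ 18.1 in/s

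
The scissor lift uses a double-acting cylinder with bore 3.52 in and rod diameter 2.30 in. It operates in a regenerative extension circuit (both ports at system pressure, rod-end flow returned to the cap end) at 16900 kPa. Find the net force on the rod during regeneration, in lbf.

With equal pressure on both faces, forces on the annular region cancel; the net push is pressure × rod cross-section.
Rod cross-section A_rod = π/4 × (2.30 in)² = 4.155 in^2
F = P × A_rod

F ≈ 10200 lbf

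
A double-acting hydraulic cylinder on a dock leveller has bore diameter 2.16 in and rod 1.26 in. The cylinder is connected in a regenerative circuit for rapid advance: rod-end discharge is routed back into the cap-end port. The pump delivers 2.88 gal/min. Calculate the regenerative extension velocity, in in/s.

In regeneration the rod-end outflow joins the pump flow into the cap end, so the net volume the pump must supply per unit advance equals the rod cross-section area.
Rod cross-section A_rod = π/4 × (1.26 in)² = 1.247 in^2
v = Q_pump / A_rod

v ≈ 8.89 in/s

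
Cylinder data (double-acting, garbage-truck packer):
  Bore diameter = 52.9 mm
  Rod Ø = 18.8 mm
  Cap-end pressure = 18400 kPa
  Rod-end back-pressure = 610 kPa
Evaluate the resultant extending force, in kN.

F ≈ 39.3 kN

Cap-side area A_cap = π/4 × (52.9 mm)² = 2198 mm^2
Rod-side annular area A_ann = π/4 × (52.9² − 18.8²) = 1920 mm^2
Net thrust = P_cap·A_cap − P_rod·A_ann = 40.44 kN − 1.171 kN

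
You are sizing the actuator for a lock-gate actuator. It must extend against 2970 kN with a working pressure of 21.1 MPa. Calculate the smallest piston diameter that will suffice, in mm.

D ≈ 423 mm

Extension force acts on the full piston face: F = P × (π/4)D².
D = √(4F / (πP)) = √(4 × 2970 kN / (π × 21.1 MPa))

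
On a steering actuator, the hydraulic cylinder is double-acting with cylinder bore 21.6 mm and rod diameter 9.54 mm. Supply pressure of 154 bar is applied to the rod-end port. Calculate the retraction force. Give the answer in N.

F ≈ 4540 N

Rod-side annular area A_ann = π/4 × (21.6² − 9.54²) = 295.0 mm^2
On retraction the pressure acts on the annular area (bore minus rod).
F = P × A_ann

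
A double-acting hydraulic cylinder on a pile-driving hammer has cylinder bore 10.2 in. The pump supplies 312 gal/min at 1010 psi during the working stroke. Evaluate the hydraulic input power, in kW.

W ≈ 137 kW

Hydraulic power = P × Q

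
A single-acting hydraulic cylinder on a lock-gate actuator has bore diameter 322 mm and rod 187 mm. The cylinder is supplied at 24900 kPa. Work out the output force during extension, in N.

Cap-side area A_cap = π/4 × (322 mm)² = 81430 mm^2
F = P × A_cap = 24900 kPa × A_cap

F ≈ 2.03e6 N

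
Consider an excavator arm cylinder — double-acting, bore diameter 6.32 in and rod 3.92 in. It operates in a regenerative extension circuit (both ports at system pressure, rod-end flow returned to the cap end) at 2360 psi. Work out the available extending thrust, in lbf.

F ≈ 28500 lbf

With equal pressure on both faces, forces on the annular region cancel; the net push is pressure × rod cross-section.
Rod cross-section A_rod = π/4 × (3.92 in)² = 12.07 in^2
F = P × A_rod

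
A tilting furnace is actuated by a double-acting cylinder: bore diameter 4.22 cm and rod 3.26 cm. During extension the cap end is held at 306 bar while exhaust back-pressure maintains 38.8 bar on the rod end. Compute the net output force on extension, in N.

F ≈ 40600 N

Cap-side area A_cap = π/4 × (4.22 cm)² = 13.99 cm^2
Rod-side annular area A_ann = π/4 × (4.22² − 3.26²) = 5.640 cm^2
Net thrust = P_cap·A_cap − P_rod·A_ann = 42800 N − 2188 N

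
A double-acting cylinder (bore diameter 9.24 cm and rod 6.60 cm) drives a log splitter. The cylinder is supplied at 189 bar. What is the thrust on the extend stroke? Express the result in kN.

Cap-side area A_cap = π/4 × (9.24 cm)² = 67.06 cm^2
F = P × A_cap = 189 bar × A_cap

F ≈ 127 kN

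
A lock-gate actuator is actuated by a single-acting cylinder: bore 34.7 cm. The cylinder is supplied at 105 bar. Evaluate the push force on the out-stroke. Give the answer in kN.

F ≈ 993 kN

Cap-side area A_cap = π/4 × (34.7 cm)² = 945.7 cm^2
F = P × A_cap = 105 bar × A_cap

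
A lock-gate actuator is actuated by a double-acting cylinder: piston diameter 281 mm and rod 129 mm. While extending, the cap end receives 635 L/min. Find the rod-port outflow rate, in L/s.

Cap-side area A_cap = π/4 × (281 mm)² = 62020 mm^2
Rod-side annular area A_ann = π/4 × (281² − 129²) = 48950 mm^2
Piston speed v = Q_in/A_cap; rod-end outflow Q_out = v × A_ann = Q_in × A_ann/A_cap.

Q_out ≈ 8.35 L/s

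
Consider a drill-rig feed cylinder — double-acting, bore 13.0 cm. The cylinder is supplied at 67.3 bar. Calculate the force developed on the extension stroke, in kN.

F ≈ 89.3 kN

Cap-side area A_cap = π/4 × (13.0 cm)² = 132.7 cm^2
F = P × A_cap = 67.3 bar × A_cap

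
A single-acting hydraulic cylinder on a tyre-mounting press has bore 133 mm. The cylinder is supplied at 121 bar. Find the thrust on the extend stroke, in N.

Cap-side area A_cap = π/4 × (133 mm)² = 13890 mm^2
F = P × A_cap = 121 bar × A_cap

F ≈ 1.68e5 N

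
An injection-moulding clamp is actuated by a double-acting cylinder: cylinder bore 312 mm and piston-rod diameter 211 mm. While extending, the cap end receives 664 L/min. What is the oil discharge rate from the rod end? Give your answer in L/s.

Cap-side area A_cap = π/4 × (312 mm)² = 76450 mm^2
Rod-side annular area A_ann = π/4 × (312² − 211²) = 41490 mm^2
Piston speed v = Q_in/A_cap; rod-end outflow Q_out = v × A_ann = Q_in × A_ann/A_cap.

Q_out ≈ 6.01 L/s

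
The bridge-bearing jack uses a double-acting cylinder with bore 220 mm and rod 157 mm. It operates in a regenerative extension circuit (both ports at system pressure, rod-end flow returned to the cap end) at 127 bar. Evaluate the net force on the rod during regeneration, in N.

F ≈ 2.46e5 N

With equal pressure on both faces, forces on the annular region cancel; the net push is pressure × rod cross-section.
Rod cross-section A_rod = π/4 × (157 mm)² = 19360 mm^2
F = P × A_rod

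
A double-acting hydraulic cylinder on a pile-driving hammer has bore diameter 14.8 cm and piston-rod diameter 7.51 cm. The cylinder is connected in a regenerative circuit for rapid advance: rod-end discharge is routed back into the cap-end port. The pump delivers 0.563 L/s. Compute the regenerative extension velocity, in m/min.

In regeneration the rod-end outflow joins the pump flow into the cap end, so the net volume the pump must supply per unit advance equals the rod cross-section area.
Rod cross-section A_rod = π/4 × (7.51 cm)² = 44.30 cm^2
v = Q_pump / A_rod

v ≈ 7.63 m/min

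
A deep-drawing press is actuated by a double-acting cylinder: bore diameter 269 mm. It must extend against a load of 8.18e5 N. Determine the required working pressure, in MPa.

Cap-side area A_cap = π/4 × (269 mm)² = 56830 mm^2
P = F / A = 8.18e5 N / A

P ≈ 14.4 MPa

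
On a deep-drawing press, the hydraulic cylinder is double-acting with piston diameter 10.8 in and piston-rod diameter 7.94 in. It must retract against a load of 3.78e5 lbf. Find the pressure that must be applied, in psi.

Rod-side annular area A_ann = π/4 × (10.8² − 7.94²) = 42.09 in^2
Retraction: pressure acts on the annular area.
P = F / A = 3.78e5 lbf / A

P ≈ 8980 psi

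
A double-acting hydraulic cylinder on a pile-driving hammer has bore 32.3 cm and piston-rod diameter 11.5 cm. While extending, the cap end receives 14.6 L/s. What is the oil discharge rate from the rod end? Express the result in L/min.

Cap-side area A_cap = π/4 × (32.3 cm)² = 819.4 cm^2
Rod-side annular area A_ann = π/4 × (32.3² − 11.5²) = 715.5 cm^2
Piston speed v = Q_in/A_cap; rod-end outflow Q_out = v × A_ann = Q_in × A_ann/A_cap.

Q_out ≈ 765 L/min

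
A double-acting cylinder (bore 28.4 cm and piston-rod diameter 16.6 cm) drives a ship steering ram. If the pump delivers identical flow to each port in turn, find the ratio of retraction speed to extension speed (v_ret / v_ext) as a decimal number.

Cap-side area A_cap = π/4 × (28.4 cm)² = 633.5 cm^2
Rod-side annular area A_ann = π/4 × (28.4² − 16.6²) = 417.0 cm^2
For equal Q, v ∝ 1/A, so v_ret/v_ext = A_cap/A_ann.

v_ret/v_ext ≈ 1.52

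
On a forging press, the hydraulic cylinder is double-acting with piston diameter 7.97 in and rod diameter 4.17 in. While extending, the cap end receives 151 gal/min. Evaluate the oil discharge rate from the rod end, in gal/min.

Cap-side area A_cap = π/4 × (7.97 in)² = 49.89 in^2
Rod-side annular area A_ann = π/4 × (7.97² − 4.17²) = 36.23 in^2
Piston speed v = Q_in/A_cap; rod-end outflow Q_out = v × A_ann = Q_in × A_ann/A_cap.

Q_out ≈ 110 gal/min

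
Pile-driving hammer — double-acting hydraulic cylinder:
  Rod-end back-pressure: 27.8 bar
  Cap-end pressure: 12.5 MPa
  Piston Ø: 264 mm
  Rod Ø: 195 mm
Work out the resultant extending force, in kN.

Cap-side area A_cap = π/4 × (264 mm)² = 54740 mm^2
Rod-side annular area A_ann = π/4 × (264² − 195²) = 24870 mm^2
Net thrust = P_cap·A_cap − P_rod·A_ann = 684.2 kN − 69.15 kN

F ≈ 615 kN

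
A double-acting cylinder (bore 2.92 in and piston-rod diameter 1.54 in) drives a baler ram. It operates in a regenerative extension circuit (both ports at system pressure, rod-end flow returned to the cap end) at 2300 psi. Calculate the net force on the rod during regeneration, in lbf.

F ≈ 4280 lbf

With equal pressure on both faces, forces on the annular region cancel; the net push is pressure × rod cross-section.
Rod cross-section A_rod = π/4 × (1.54 in)² = 1.863 in^2
F = P × A_rod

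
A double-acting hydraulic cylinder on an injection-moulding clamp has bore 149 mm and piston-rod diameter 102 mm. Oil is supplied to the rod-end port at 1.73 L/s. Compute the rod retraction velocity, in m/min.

Rod-side annular area A_ann = π/4 × (149² − 102²) = 9265 mm^2
Flow into the rod-end port fills the annular volume.
v = Q / A

v ≈ 11.2 m/min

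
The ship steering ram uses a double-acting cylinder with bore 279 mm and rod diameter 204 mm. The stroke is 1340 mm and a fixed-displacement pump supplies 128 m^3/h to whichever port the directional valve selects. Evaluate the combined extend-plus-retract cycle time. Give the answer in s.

t ≈ 3.38 s

Cap-side area A_cap = π/4 × (279 mm)² = 61140 mm^2
Rod-side annular area A_ann = π/4 × (279² − 204²) = 28450 mm^2
t_ext = A_cap·L/Q = 2.304 s
t_ret = A_ann·L/Q = 1.072 s
t_cycle = t_ext + t_ret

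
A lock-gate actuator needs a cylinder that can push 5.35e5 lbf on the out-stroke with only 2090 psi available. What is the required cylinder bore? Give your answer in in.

D ≈ 18.1 in

Extension force acts on the full piston face: F = P × (π/4)D².
D = √(4F / (πP)) = √(4 × 5.35e5 lbf / (π × 2090 psi))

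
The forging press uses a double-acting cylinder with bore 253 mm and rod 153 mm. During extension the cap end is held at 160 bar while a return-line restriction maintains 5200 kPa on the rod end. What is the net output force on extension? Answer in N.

F ≈ 6.39e5 N

Cap-side area A_cap = π/4 × (253 mm)² = 50270 mm^2
Rod-side annular area A_ann = π/4 × (253² − 153²) = 31890 mm^2
Net thrust = P_cap·A_cap − P_rod·A_ann = 8.044e5 N − 1.658e5 N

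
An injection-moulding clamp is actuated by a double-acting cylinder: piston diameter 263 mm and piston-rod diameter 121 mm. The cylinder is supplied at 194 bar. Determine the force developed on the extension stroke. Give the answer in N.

Cap-side area A_cap = π/4 × (263 mm)² = 54330 mm^2
F = P × A_cap = 194 bar × A_cap

F ≈ 1.05e6 N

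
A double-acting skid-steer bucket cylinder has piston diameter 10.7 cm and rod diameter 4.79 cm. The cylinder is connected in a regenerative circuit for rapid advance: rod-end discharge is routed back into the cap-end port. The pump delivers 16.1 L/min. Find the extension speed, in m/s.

In regeneration the rod-end outflow joins the pump flow into the cap end, so the net volume the pump must supply per unit advance equals the rod cross-section area.
Rod cross-section A_rod = π/4 × (4.79 cm)² = 18.02 cm^2
v = Q_pump / A_rod

v ≈ 0.149 m/s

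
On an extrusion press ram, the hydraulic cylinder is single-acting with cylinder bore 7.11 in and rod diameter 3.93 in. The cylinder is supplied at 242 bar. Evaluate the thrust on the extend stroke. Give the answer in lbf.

Cap-side area A_cap = π/4 × (7.11 in)² = 39.70 in^2
F = P × A_cap = 242 bar × A_cap

F ≈ 1.39e5 lbf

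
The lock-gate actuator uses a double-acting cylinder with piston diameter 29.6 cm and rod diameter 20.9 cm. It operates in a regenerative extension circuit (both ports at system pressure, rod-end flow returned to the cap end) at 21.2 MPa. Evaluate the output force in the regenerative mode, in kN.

F ≈ 727 kN

With equal pressure on both faces, forces on the annular region cancel; the net push is pressure × rod cross-section.
Rod cross-section A_rod = π/4 × (20.9 cm)² = 343.1 cm^2
F = P × A_rod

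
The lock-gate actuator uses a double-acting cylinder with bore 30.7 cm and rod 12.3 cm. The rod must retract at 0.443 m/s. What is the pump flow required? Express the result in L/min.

Rod-side annular area A_ann = π/4 × (30.7² − 12.3²) = 621.4 cm^2
Q = A × v

Q ≈ 1650 L/min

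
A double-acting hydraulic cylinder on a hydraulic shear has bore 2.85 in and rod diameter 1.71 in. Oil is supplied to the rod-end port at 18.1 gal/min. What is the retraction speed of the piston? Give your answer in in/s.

v ≈ 17.1 in/s

Rod-side annular area A_ann = π/4 × (2.85² − 1.71²) = 4.083 in^2
Flow into the rod-end port fills the annular volume.
v = Q / A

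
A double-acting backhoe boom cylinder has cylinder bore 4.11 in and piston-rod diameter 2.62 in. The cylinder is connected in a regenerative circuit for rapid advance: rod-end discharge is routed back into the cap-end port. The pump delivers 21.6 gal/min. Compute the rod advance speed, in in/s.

In regeneration the rod-end outflow joins the pump flow into the cap end, so the net volume the pump must supply per unit advance equals the rod cross-section area.
Rod cross-section A_rod = π/4 × (2.62 in)² = 5.391 in^2
v = Q_pump / A_rod

v ≈ 15.4 in/s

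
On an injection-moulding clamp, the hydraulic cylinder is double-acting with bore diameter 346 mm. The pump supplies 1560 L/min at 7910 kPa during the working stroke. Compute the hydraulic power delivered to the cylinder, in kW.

W ≈ 206 kW

Hydraulic power = P × Q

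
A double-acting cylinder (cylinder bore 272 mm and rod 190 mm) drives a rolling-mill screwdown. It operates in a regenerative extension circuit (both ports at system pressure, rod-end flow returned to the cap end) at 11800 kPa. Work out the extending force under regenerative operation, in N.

With equal pressure on both faces, forces on the annular region cancel; the net push is pressure × rod cross-section.
Rod cross-section A_rod = π/4 × (190 mm)² = 28350 mm^2
F = P × A_rod

F ≈ 3.35e5 N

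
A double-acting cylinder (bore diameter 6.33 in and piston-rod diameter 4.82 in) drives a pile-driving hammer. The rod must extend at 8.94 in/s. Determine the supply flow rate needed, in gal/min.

Cap-side area A_cap = π/4 × (6.33 in)² = 31.47 in^2
Q = A × v

Q ≈ 73.1 gal/min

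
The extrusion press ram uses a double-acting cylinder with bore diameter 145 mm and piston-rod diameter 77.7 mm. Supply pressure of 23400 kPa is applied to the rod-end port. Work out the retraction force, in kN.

F ≈ 275 kN

Rod-side annular area A_ann = π/4 × (145² − 77.7²) = 11770 mm^2
On retraction the pressure acts on the annular area (bore minus rod).
F = P × A_ann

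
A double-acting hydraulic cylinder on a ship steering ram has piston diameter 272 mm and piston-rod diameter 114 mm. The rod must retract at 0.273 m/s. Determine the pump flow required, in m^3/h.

Rod-side annular area A_ann = π/4 × (272² − 114²) = 47900 mm^2
Q = A × v

Q ≈ 47.1 m^3/h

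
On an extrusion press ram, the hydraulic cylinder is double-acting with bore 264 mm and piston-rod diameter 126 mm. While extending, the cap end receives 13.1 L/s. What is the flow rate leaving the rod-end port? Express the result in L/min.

Q_out ≈ 607 L/min

Cap-side area A_cap = π/4 × (264 mm)² = 54740 mm^2
Rod-side annular area A_ann = π/4 × (264² − 126²) = 42270 mm^2
Piston speed v = Q_in/A_cap; rod-end outflow Q_out = v × A_ann = Q_in × A_ann/A_cap.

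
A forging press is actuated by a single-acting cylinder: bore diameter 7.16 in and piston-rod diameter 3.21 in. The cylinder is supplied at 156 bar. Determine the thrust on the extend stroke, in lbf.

Cap-side area A_cap = π/4 × (7.16 in)² = 40.26 in^2
F = P × A_cap = 156 bar × A_cap

F ≈ 91100 lbf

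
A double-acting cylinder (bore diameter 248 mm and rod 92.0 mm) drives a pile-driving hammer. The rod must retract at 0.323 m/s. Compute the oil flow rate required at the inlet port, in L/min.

Q ≈ 807 L/min

Rod-side annular area A_ann = π/4 × (248² − 92.0²) = 41660 mm^2
Q = A × v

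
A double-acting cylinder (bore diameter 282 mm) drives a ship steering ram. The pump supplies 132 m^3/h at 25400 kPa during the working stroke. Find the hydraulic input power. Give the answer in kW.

W ≈ 931 kW

Hydraulic power = P × Q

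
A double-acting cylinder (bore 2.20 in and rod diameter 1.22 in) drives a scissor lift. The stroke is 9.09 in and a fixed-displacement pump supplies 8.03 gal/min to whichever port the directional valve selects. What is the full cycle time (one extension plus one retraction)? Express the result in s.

Cap-side area A_cap = π/4 × (2.20 in)² = 3.801 in^2
Rod-side annular area A_ann = π/4 × (2.20² − 1.22²) = 2.632 in^2
t_ext = A_cap·L/Q = 1.118 s
t_ret = A_ann·L/Q = 0.7740 s
t_cycle = t_ext + t_ret

t ≈ 1.89 s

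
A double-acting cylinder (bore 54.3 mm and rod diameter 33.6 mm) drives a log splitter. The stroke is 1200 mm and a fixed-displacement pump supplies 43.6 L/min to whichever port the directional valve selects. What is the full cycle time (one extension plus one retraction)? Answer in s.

Cap-side area A_cap = π/4 × (54.3 mm)² = 2316 mm^2
Rod-side annular area A_ann = π/4 × (54.3² − 33.6²) = 1429 mm^2
t_ext = A_cap·L/Q = 3.824 s
t_ret = A_ann·L/Q = 2.360 s
t_cycle = t_ext + t_ret

t ≈ 6.18 s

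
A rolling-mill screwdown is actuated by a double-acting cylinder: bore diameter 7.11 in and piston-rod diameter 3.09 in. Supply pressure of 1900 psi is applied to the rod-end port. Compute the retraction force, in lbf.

Rod-side annular area A_ann = π/4 × (7.11² − 3.09²) = 32.20 in^2
On retraction the pressure acts on the annular area (bore minus rod).
F = P × A_ann

F ≈ 61200 lbf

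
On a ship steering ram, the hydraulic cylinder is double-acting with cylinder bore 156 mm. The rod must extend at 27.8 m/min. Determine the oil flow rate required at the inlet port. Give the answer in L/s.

Cap-side area A_cap = π/4 × (156 mm)² = 19110 mm^2
Q = A × v

Q ≈ 8.86 L/s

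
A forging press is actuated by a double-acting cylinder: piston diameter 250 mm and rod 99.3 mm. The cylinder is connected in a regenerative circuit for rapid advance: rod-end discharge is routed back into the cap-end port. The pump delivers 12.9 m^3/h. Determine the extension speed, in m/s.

v ≈ 0.463 m/s

In regeneration the rod-end outflow joins the pump flow into the cap end, so the net volume the pump must supply per unit advance equals the rod cross-section area.
Rod cross-section A_rod = π/4 × (99.3 mm)² = 7744 mm^2
v = Q_pump / A_rod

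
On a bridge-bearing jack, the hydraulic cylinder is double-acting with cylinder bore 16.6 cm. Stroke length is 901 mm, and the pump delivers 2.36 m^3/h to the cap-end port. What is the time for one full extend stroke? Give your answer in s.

Cap-side area A_cap = π/4 × (16.6 cm)² = 216.4 cm^2
Swept volume V = A × L; t = V / Q = A·L / Q

t ≈ 29.7 s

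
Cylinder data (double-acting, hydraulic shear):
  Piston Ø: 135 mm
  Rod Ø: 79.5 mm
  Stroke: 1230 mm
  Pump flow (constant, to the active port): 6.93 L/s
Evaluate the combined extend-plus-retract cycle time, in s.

t ≈ 4.20 s

Cap-side area A_cap = π/4 × (135 mm)² = 14310 mm^2
Rod-side annular area A_ann = π/4 × (135² − 79.5²) = 9350 mm^2
t_ext = A_cap·L/Q = 2.541 s
t_ret = A_ann·L/Q = 1.660 s
t_cycle = t_ext + t_ret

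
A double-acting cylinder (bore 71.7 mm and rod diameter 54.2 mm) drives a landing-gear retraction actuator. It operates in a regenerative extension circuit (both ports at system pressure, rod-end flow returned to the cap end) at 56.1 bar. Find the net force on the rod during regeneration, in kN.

F ≈ 12.9 kN

With equal pressure on both faces, forces on the annular region cancel; the net push is pressure × rod cross-section.
Rod cross-section A_rod = π/4 × (54.2 mm)² = 2307 mm^2
F = P × A_rod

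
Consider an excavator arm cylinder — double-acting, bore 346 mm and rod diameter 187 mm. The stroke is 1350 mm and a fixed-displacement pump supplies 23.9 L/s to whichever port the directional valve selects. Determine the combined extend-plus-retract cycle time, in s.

Cap-side area A_cap = π/4 × (346 mm)² = 94020 mm^2
Rod-side annular area A_ann = π/4 × (346² − 187²) = 66560 mm^2
t_ext = A_cap·L/Q = 5.311 s
t_ret = A_ann·L/Q = 3.760 s
t_cycle = t_ext + t_ret

t ≈ 9.07 s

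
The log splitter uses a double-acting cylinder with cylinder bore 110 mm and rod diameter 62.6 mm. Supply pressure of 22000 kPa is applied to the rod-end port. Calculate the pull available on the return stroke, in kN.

Rod-side annular area A_ann = π/4 × (110² − 62.6²) = 6426 mm^2
On retraction the pressure acts on the annular area (bore minus rod).
F = P × A_ann

F ≈ 141 kN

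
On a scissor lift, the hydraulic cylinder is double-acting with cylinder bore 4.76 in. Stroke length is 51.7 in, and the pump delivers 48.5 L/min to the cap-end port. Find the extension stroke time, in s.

Cap-side area A_cap = π/4 × (4.76 in)² = 17.80 in^2
Swept volume V = A × L; t = V / Q = A·L / Q

t ≈ 18.7 s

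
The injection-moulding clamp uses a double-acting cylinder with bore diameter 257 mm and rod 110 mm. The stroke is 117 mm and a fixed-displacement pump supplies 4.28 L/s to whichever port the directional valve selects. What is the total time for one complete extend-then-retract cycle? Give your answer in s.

t ≈ 2.58 s

Cap-side area A_cap = π/4 × (257 mm)² = 51870 mm^2
Rod-side annular area A_ann = π/4 × (257² − 110²) = 42370 mm^2
t_ext = A_cap·L/Q = 1.418 s
t_ret = A_ann·L/Q = 1.158 s
t_cycle = t_ext + t_ret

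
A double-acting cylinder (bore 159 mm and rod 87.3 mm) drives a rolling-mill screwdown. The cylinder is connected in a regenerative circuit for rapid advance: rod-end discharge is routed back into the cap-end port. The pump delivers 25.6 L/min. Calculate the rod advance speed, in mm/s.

v ≈ 71.3 mm/s

In regeneration the rod-end outflow joins the pump flow into the cap end, so the net volume the pump must supply per unit advance equals the rod cross-section area.
Rod cross-section A_rod = π/4 × (87.3 mm)² = 5986 mm^2
v = Q_pump / A_rod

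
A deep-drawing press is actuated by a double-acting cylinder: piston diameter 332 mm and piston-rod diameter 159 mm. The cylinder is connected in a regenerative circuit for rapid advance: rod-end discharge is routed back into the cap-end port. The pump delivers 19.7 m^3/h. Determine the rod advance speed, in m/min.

v ≈ 16.5 m/min

In regeneration the rod-end outflow joins the pump flow into the cap end, so the net volume the pump must supply per unit advance equals the rod cross-section area.
Rod cross-section A_rod = π/4 × (159 mm)² = 19860 mm^2
v = Q_pump / A_rod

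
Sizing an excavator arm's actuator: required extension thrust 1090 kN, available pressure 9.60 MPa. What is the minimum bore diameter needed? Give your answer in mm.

D ≈ 380 mm

Extension force acts on the full piston face: F = P × (π/4)D².
D = √(4F / (πP)) = √(4 × 1090 kN / (π × 9.60 MPa))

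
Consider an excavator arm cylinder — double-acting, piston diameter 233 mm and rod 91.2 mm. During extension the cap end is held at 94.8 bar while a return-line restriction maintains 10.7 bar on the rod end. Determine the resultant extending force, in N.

Cap-side area A_cap = π/4 × (233 mm)² = 42640 mm^2
Rod-side annular area A_ann = π/4 × (233² − 91.2²) = 36110 mm^2
Net thrust = P_cap·A_cap − P_rod·A_ann = 4.042e5 N − 38630 N

F ≈ 3.66e5 N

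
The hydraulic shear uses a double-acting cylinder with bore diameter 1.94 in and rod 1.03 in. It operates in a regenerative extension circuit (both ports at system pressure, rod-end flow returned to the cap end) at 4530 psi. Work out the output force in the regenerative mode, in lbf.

F ≈ 3770 lbf

With equal pressure on both faces, forces on the annular region cancel; the net push is pressure × rod cross-section.
Rod cross-section A_rod = π/4 × (1.03 in)² = 0.8332 in^2
F = P × A_rod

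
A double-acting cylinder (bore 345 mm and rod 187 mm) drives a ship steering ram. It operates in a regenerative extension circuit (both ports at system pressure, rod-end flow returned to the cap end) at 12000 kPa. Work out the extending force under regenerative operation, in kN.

F ≈ 330 kN

With equal pressure on both faces, forces on the annular region cancel; the net push is pressure × rod cross-section.
Rod cross-section A_rod = π/4 × (187 mm)² = 27460 mm^2
F = P × A_rod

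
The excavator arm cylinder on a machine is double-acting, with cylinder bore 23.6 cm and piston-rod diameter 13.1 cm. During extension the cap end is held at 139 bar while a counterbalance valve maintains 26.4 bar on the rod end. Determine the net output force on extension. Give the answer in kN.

Cap-side area A_cap = π/4 × (23.6 cm)² = 437.4 cm^2
Rod-side annular area A_ann = π/4 × (23.6² − 13.1²) = 302.7 cm^2
Net thrust = P_cap·A_cap − P_rod·A_ann = 608.0 kN − 79.90 kN

F ≈ 528 kN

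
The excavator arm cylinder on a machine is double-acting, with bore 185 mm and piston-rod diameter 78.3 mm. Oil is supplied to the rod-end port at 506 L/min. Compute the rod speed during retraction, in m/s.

v ≈ 0.382 m/s

Rod-side annular area A_ann = π/4 × (185² − 78.3²) = 22070 mm^2
Flow into the rod-end port fills the annular volume.
v = Q / A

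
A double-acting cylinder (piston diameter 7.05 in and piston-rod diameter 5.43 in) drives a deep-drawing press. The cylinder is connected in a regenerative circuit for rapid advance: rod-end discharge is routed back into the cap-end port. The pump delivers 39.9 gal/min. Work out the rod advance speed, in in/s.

v ≈ 6.63 in/s

In regeneration the rod-end outflow joins the pump flow into the cap end, so the net volume the pump must supply per unit advance equals the rod cross-section area.
Rod cross-section A_rod = π/4 × (5.43 in)² = 23.16 in^2
v = Q_pump / A_rod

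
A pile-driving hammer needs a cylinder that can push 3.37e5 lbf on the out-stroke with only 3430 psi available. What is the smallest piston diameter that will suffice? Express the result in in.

Extension force acts on the full piston face: F = P × (π/4)D².
D = √(4F / (πP)) = √(4 × 3.37e5 lbf / (π × 3430 psi))

D ≈ 11.2 in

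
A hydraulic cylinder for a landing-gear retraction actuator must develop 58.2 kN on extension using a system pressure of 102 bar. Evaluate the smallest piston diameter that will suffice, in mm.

D ≈ 85.2 mm

Extension force acts on the full piston face: F = P × (π/4)D².
D = √(4F / (πP)) = √(4 × 58.2 kN / (π × 102 bar))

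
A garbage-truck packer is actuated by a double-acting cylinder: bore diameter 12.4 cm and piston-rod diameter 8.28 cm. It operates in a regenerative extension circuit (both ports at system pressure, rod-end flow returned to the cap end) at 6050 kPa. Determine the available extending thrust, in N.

With equal pressure on both faces, forces on the annular region cancel; the net push is pressure × rod cross-section.
Rod cross-section A_rod = π/4 × (8.28 cm)² = 53.85 cm^2
F = P × A_rod

F ≈ 32600 N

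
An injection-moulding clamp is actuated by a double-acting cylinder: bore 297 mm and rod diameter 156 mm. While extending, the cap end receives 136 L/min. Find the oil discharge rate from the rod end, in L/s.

Cap-side area A_cap = π/4 × (297 mm)² = 69280 mm^2
Rod-side annular area A_ann = π/4 × (297² − 156²) = 50170 mm^2
Piston speed v = Q_in/A_cap; rod-end outflow Q_out = v × A_ann = Q_in × A_ann/A_cap.

Q_out ≈ 1.64 L/s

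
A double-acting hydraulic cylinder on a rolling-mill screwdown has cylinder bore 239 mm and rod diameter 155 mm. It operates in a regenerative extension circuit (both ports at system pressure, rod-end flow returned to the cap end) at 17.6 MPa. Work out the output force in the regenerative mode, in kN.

With equal pressure on both faces, forces on the annular region cancel; the net push is pressure × rod cross-section.
Rod cross-section A_rod = π/4 × (155 mm)² = 18870 mm^2
F = P × A_rod

F ≈ 332 kN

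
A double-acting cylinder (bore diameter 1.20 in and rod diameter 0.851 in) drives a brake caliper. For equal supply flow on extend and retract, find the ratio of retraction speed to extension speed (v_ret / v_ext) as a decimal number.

v_ret/v_ext ≈ 2.01

Cap-side area A_cap = π/4 × (1.20 in)² = 1.131 in^2
Rod-side annular area A_ann = π/4 × (1.20² − 0.851²) = 0.5622 in^2
For equal Q, v ∝ 1/A, so v_ret/v_ext = A_cap/A_ann.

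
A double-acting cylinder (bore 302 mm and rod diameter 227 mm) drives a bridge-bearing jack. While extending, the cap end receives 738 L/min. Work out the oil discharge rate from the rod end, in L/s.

Q_out ≈ 5.35 L/s

Cap-side area A_cap = π/4 × (302 mm)² = 71630 mm^2
Rod-side annular area A_ann = π/4 × (302² − 227²) = 31160 mm^2
Piston speed v = Q_in/A_cap; rod-end outflow Q_out = v × A_ann = Q_in × A_ann/A_cap.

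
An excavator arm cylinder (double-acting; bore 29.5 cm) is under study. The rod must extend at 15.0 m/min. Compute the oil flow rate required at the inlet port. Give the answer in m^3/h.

Q ≈ 61.5 m^3/h

Cap-side area A_cap = π/4 × (29.5 cm)² = 683.5 cm^2
Q = A × v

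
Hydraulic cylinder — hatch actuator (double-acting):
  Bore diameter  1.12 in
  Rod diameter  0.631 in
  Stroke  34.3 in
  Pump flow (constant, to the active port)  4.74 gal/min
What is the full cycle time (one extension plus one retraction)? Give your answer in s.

t ≈ 3.12 s

Cap-side area A_cap = π/4 × (1.12 in)² = 0.9852 in^2
Rod-side annular area A_ann = π/4 × (1.12² − 0.631²) = 0.6725 in^2
t_ext = A_cap·L/Q = 1.852 s
t_ret = A_ann·L/Q = 1.264 s
t_cycle = t_ext + t_ret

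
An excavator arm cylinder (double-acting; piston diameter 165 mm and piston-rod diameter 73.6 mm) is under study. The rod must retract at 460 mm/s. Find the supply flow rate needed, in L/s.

Rod-side annular area A_ann = π/4 × (165² − 73.6²) = 17130 mm^2
Q = A × v

Q ≈ 7.88 L/s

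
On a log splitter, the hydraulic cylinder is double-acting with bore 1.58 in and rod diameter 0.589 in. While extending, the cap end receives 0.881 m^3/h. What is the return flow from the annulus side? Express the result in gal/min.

Q_out ≈ 3.34 gal/min

Cap-side area A_cap = π/4 × (1.58 in)² = 1.961 in^2
Rod-side annular area A_ann = π/4 × (1.58² − 0.589²) = 1.688 in^2
Piston speed v = Q_in/A_cap; rod-end outflow Q_out = v × A_ann = Q_in × A_ann/A_cap.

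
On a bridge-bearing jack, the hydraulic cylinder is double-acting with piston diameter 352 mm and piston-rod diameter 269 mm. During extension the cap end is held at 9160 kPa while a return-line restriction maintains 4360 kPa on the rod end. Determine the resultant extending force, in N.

Cap-side area A_cap = π/4 × (352 mm)² = 97310 mm^2
Rod-side annular area A_ann = π/4 × (352² − 269²) = 40480 mm^2
Net thrust = P_cap·A_cap − P_rod·A_ann = 8.914e5 N − 1.765e5 N

F ≈ 7.15e5 N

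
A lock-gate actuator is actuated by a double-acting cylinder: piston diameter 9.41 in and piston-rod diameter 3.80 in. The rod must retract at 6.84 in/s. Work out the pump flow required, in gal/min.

Rod-side annular area A_ann = π/4 × (9.41² − 3.80²) = 58.20 in^2
Q = A × v

Q ≈ 103 gal/min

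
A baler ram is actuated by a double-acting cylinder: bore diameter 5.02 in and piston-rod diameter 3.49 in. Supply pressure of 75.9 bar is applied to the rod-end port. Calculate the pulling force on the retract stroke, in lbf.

F ≈ 11300 lbf

Rod-side annular area A_ann = π/4 × (5.02² − 3.49²) = 10.23 in^2
On retraction the pressure acts on the annular area (bore minus rod).
F = P × A_ann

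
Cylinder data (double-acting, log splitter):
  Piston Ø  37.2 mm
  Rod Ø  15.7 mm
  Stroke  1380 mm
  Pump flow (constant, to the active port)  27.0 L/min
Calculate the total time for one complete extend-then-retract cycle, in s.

t ≈ 6.07 s

Cap-side area A_cap = π/4 × (37.2 mm)² = 1087 mm^2
Rod-side annular area A_ann = π/4 × (37.2² − 15.7²) = 893.3 mm^2
t_ext = A_cap·L/Q = 3.333 s
t_ret = A_ann·L/Q = 2.739 s
t_cycle = t_ext + t_ret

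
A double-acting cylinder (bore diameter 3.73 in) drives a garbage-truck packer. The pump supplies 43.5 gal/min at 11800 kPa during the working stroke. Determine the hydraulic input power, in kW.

W ≈ 32.4 kW

Hydraulic power = P × Q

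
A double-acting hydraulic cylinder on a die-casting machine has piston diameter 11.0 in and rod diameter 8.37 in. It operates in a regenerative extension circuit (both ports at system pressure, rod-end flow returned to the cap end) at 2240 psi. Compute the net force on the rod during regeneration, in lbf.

F ≈ 1.23e5 lbf

With equal pressure on both faces, forces on the annular region cancel; the net push is pressure × rod cross-section.
Rod cross-section A_rod = π/4 × (8.37 in)² = 55.02 in^2
F = P × A_rod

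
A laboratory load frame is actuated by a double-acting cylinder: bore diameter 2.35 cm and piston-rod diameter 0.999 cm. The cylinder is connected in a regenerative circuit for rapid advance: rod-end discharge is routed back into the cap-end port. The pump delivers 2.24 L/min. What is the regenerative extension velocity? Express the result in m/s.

In regeneration the rod-end outflow joins the pump flow into the cap end, so the net volume the pump must supply per unit advance equals the rod cross-section area.
Rod cross-section A_rod = π/4 × (0.999 cm)² = 0.7838 cm^2
v = Q_pump / A_rod

v ≈ 0.476 m/s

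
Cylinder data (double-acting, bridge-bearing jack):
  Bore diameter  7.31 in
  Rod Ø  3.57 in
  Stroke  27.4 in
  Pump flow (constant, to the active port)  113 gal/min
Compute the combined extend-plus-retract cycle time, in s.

Cap-side area A_cap = π/4 × (7.31 in)² = 41.97 in^2
Rod-side annular area A_ann = π/4 × (7.31² − 3.57²) = 31.96 in^2
t_ext = A_cap·L/Q = 2.643 s
t_ret = A_ann·L/Q = 2.013 s
t_cycle = t_ext + t_ret

t ≈ 4.66 s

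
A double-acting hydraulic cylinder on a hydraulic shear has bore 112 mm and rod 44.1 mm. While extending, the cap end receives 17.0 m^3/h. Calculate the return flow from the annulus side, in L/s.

Cap-side area A_cap = π/4 × (112 mm)² = 9852 mm^2
Rod-side annular area A_ann = π/4 × (112² − 44.1²) = 8325 mm^2
Piston speed v = Q_in/A_cap; rod-end outflow Q_out = v × A_ann = Q_in × A_ann/A_cap.

Q_out ≈ 3.99 L/s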